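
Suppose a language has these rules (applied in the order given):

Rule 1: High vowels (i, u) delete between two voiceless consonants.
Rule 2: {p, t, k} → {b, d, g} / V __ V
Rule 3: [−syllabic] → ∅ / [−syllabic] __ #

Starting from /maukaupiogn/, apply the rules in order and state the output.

Rule 1 (high vowel syncope): no segment meets the environment; /maukaupiogn/ is unchanged.
Rule 2 (intervocalic voicing): /k/ is a voiceless stop between vowels /u/ and /a/, so it voices to [g]. /p/ is a voiceless stop between vowels /u/ and /i/, so it voices to [b]. /maukaupiogn/ → maugaubiogn.
Rule 3 (final cluster simplification): /n/ is the second consonant of a word-final cluster /gn/, so it deletes. /maugaubiogn/ → maugaubiog.

maugaubiog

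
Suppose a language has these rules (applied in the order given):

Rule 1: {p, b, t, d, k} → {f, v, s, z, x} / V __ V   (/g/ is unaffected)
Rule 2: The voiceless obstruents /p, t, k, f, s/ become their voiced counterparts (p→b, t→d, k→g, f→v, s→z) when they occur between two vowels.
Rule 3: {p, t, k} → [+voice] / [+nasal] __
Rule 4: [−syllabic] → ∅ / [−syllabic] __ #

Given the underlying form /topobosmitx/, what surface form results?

Rule 1 (intervocalic spirantization): /p/ is a stop between vowels /o/ and /o/, so it spirantizes to the fricative [f]. /b/ is a stop between vowels /o/ and /o/, so it spirantizes to the fricative [v]. /topobosmitx/ → tofovosmitx.
Rule 2 (intervocalic voicing): /f/ is a voiceless obstruent between vowels /o/ and /o/, so it voices to [v]. /tofovosmitx/ → tovovosmitx.
Rule 3 (post-nasal voicing): no segment meets the environment; /tovovosmitx/ is unchanged.
Rule 4 (final cluster simplification): /x/ is the second consonant of a word-final cluster /tx/, so it deletes. /tovovosmitx/ → tovovosmit.

tovovosmit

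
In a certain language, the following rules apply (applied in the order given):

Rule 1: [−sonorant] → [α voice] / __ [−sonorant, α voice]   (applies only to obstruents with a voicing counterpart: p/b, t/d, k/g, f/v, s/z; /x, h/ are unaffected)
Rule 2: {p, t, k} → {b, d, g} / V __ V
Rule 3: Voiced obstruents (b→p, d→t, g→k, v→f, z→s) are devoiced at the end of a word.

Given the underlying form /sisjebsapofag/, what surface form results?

Rule 1 (regressive voicing assimilation): /b/ precedes the voiceless obstruent /s/, so it devoices to [p] by assimilation. /sisjebsapofag/ → sisjepsapofag.
Rule 2 (intervocalic voicing): /p/ is a voiceless stop between vowels /a/ and /o/, so it voices to [b]. /sisjepsapofag/ → sisjepsabofag.
Rule 3 (final devoicing): /g/ is a voiced obstruent in word-final position, so it devoices to [k]. /sisjepsabofag/ → sisjepsabofak.

sisjepsabofak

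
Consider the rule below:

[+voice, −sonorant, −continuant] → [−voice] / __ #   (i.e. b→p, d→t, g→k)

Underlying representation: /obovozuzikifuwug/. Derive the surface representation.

obovozuzikifuwuk

Scanning /obovozuzikifuwug/: /b/ at position 2 is not in the conditioning environment; /g/ is a voiced stop in word-final position, so it devoices to [k].
Result: [obovozuzikifuwuk].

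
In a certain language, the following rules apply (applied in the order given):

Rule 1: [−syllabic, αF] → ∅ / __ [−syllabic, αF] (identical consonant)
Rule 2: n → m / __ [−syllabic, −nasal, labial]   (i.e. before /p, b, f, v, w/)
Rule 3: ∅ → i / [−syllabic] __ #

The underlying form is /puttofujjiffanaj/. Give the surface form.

Rule 1 (degemination): /tt/ is a geminate; the first /t/ deletes. /jj/ is a geminate; the first /j/ deletes. /ff/ is a geminate; the first /f/ deletes. /puttofujjiffanaj/ → putofujifanaj.
Rule 2 (nasal place assimilation): no segment meets the environment; /putofujifanaj/ is unchanged.
Rule 3 (final i-epenthesis): the form ends in the consonant /j/, so [i] is inserted word-finally. /putofujifanaj/ → putofujifanaji.

putofujifanaji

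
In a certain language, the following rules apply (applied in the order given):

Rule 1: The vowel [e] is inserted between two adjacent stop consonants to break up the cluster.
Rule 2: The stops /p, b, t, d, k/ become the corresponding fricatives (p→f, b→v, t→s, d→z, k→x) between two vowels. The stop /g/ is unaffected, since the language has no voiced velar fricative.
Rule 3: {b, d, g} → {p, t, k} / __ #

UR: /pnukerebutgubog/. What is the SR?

pnuxerevuseguvok

Rule 1 (stop-cluster e-epenthesis): /t/ and /g/ form a stop–stop cluster, so [e] is inserted between them. /pnukerebutgubog/ → pnukerebutegubog.
Rule 2 (intervocalic spirantization): /k/ is a stop between vowels /u/ and /e/, so it spirantizes to the fricative [x]. /b/ is a stop between vowels /e/ and /u/, so it spirantizes to the fricative [v]. /t/ is a stop between vowels /u/ and /e/, so it spirantizes to the fricative [s]. /b/ is a stop between vowels /u/ and /o/, so it spirantizes to the fricative [v]. /pnukerebutegubog/ → pnuxerevuseguvog.
Rule 3 (final devoicing): /g/ is a voiced stop in word-final position, so it devoices to [k]. /pnuxerevuseguvog/ → pnuxerevuseguvok.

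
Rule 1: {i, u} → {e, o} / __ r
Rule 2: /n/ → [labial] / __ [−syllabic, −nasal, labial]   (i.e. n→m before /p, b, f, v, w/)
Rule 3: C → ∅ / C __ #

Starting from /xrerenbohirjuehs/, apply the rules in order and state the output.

Rule 1 (pre-rhotic lowering): /i/ is a high vowel immediately before /r/, so it lowers to [e]. /xrerenbohirjuehs/ → xrerenboherjuehs.
Rule 2 (nasal place assimilation): /n/ precedes the labial consonant /b/, so it assimilates in place to [m]. /xrerenboherjuehs/ → xreremboherjuehs.
Rule 3 (final cluster simplification): /s/ is the second consonant of a word-final cluster /hs/, so it deletes. /xreremboherjuehs/ → xreremboherjueh.

xreremboherjueh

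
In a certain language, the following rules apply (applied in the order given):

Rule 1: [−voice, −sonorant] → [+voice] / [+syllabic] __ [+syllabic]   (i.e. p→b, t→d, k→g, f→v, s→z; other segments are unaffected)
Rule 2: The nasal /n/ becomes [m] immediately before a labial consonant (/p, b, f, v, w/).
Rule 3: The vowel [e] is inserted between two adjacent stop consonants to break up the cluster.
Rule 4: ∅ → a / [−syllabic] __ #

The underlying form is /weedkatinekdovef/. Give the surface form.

Rule 1 (intervocalic voicing): /t/ is a voiceless obstruent between vowels /a/ and /i/, so it voices to [d]. /weedkatinekdovef/ → weedkadinekdovef.
Rule 2 (nasal place assimilation): no segment meets the environment; /weedkadinekdovef/ is unchanged.
Rule 3 (stop-cluster e-epenthesis): /d/ and /k/ form a stop–stop cluster, so [e] is inserted between them. /k/ and /d/ form a stop–stop cluster, so [e] is inserted between them. /weedkadinekdovef/ → weedekadinekedovef.
Rule 4 (final a-epenthesis): the form ends in the consonant /f/, so [a] is inserted word-finally. /weedekadinekedovef/ → weedekadinekedovefa.

weedekadinekedovefa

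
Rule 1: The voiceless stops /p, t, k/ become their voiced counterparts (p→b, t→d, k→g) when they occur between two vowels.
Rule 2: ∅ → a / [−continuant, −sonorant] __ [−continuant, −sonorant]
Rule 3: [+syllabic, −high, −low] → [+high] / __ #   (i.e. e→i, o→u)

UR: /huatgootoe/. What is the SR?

Rule 1 (intervocalic voicing): /t/ is a voiceless stop between vowels /o/ and /o/, so it voices to [d]. /huatgootoe/ → huatgoodoe.
Rule 2 (stop-cluster a-epenthesis): /t/ and /g/ form a stop–stop cluster, so [a] is inserted between them. /huatgoodoe/ → huatagoodoe.
Rule 3 (final vowel raising): /e/ is a mid vowel in word-final position, so it raises to [i]. /huatagoodoe/ → huatagoodoi.

huatagoodoi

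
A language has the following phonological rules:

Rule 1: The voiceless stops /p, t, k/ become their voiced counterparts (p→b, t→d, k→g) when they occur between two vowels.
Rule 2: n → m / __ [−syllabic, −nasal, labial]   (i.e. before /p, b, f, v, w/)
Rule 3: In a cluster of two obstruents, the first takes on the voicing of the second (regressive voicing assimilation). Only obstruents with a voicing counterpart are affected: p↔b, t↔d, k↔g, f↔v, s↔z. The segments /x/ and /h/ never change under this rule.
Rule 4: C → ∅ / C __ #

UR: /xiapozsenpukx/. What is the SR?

xiabossempuk

Rule 1 (intervocalic voicing): /p/ is a voiceless stop between vowels /a/ and /o/, so it voices to [b]. /xiapozsenpukx/ → xiabozsenpukx.
Rule 2 (nasal place assimilation): /n/ precedes the labial consonant /p/, so it assimilates in place to [m]. /xiabozsenpukx/ → xiabozsempukx.
Rule 3 (regressive voicing assimilation): /z/ precedes the voiceless obstruent /s/, so it devoices to [s] by assimilation. /xiabozsempukx/ → xiabossempukx.
Rule 4 (final cluster simplification): /x/ is the second consonant of a word-final cluster /kx/, so it deletes. /xiabossempukx/ → xiabossempuk.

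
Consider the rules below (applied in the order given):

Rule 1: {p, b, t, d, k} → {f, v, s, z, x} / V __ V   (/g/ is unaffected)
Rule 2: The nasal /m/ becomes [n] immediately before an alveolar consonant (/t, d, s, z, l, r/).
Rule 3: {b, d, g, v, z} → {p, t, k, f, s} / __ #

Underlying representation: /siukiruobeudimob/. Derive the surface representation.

siuxiruoveuzimop

Rule 1 (intervocalic spirantization): /k/ is a stop between vowels /u/ and /i/, so it spirantizes to the fricative [x]. /b/ is a stop between vowels /o/ and /e/, so it spirantizes to the fricative [v]. /d/ is a stop between vowels /u/ and /i/, so it spirantizes to the fricative [z]. /siukiruobeudimob/ → siuxiruoveuzimob.
Rule 2 (nasal place assimilation): no segment meets the environment; /siuxiruoveuzimob/ is unchanged.
Rule 3 (final devoicing): /b/ is a voiced obstruent in word-final position, so it devoices to [p]. /siuxiruoveuzimob/ → siuxiruoveuzimop.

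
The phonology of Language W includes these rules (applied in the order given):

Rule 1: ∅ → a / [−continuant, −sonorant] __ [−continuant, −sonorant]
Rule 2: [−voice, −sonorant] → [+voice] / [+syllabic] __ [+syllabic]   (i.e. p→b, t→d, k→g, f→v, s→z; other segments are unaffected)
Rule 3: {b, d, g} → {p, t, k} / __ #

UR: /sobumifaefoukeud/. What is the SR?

sobumivaevougeut

Rule 1 (stop-cluster a-epenthesis): no segment meets the environment; /sobumifaefoukeud/ is unchanged.
Rule 2 (intervocalic voicing): /f/ is a voiceless obstruent between vowels /i/ and /a/, so it voices to [v]. /f/ is a voiceless obstruent between vowels /e/ and /o/, so it voices to [v]. /k/ is a voiceless obstruent between vowels /u/ and /e/, so it voices to [g]. /sobumifaefoukeud/ → sobumivaevougeud.
Rule 3 (final devoicing): /d/ is a voiced stop in word-final position, so it devoices to [t]. /sobumivaevougeud/ → sobumivaevougeut.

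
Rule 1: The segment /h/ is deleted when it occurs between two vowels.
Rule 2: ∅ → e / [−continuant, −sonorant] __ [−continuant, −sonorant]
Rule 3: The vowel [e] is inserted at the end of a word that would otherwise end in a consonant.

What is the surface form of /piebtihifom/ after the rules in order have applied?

piebetiifome

Rule 1 (intervocalic h-deletion): /h/ occurs between vowels /i/ and /i/, so it deletes. /piebtihifom/ → piebtiifom.
Rule 2 (stop-cluster e-epenthesis): /b/ and /t/ form a stop–stop cluster, so [e] is inserted between them. /piebtiifom/ → piebetiifom.
Rule 3 (final e-epenthesis): the form ends in the consonant /m/, so [e] is inserted word-finally. /piebetiifom/ → piebetiifome.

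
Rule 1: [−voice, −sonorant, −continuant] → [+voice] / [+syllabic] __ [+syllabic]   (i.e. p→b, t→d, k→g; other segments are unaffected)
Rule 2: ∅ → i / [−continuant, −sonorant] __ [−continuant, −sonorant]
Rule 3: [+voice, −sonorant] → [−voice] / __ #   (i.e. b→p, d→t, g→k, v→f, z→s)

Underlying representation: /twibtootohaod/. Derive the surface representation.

Rule 1 (intervocalic voicing): /t/ is a voiceless stop between vowels /o/ and /o/, so it voices to [d]. /twibtootohaod/ → twibtoodohaod.
Rule 2 (stop-cluster i-epenthesis): /b/ and /t/ form a stop–stop cluster, so [i] is inserted between them. /twibtoodohaod/ → twibitoodohaod.
Rule 3 (final devoicing): /d/ is a voiced obstruent in word-final position, so it devoices to [t]. /twibitoodohaod/ → twibitoodohaot.

twibitoodohaot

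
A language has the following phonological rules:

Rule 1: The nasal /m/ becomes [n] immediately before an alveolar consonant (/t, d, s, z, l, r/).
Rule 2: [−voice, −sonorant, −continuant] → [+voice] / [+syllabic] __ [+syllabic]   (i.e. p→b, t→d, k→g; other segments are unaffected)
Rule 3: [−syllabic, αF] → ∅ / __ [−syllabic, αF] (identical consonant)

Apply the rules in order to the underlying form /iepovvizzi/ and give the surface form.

Rule 1 (nasal place assimilation): no segment meets the environment; /iepovvizzi/ is unchanged.
Rule 2 (intervocalic voicing): /p/ is a voiceless stop between vowels /e/ and /o/, so it voices to [b]. /iepovvizzi/ → iebovvizzi.
Rule 3 (degemination): /vv/ is a geminate; the first /v/ deletes. /zz/ is a geminate; the first /z/ deletes. /iebovvizzi/ → iebovizi.

iebovizi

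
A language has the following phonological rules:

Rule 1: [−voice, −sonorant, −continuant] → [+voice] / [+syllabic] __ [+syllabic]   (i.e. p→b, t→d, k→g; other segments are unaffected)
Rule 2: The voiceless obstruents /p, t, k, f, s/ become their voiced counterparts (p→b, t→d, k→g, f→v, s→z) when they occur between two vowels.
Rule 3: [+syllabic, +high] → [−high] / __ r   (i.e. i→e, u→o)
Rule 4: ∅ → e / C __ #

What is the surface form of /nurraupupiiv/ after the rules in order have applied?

Rule 1 (intervocalic voicing): /p/ is a voiceless stop between vowels /u/ and /u/, so it voices to [b]. /p/ is a voiceless stop between vowels /u/ and /i/, so it voices to [b]. /nurraupupiiv/ → nurraububiiv.
Rule 2 (intervocalic voicing): no segment meets the environment; /nurraububiiv/ is unchanged.
Rule 3 (pre-rhotic lowering): /u/ is a high vowel immediately before /r/, so it lowers to [o]. /nurraububiiv/ → norraububiiv.
Rule 4 (final e-epenthesis): the form ends in the consonant /v/, so [e] is inserted word-finally. /norraububiiv/ → norraububiive.

norraububiive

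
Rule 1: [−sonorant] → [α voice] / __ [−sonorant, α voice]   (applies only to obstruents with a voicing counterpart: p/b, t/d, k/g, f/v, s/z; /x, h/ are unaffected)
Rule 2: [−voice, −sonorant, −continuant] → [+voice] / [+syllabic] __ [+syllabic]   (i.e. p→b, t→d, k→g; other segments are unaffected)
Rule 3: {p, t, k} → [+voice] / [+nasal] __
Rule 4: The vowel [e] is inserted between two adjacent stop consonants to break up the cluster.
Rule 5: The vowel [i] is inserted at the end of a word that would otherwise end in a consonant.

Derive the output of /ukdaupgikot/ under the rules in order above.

ugedaubegigoti

Rule 1 (regressive voicing assimilation): /k/ precedes the voiced obstruent /d/, so it voices to [g] by assimilation. /p/ precedes the voiced obstruent /g/, so it voices to [b] by assimilation. /ukdaupgikot/ → ugdaubgikot.
Rule 2 (intervocalic voicing): /k/ is a voiceless stop between vowels /i/ and /o/, so it voices to [g]. /ugdaubgikot/ → ugdaubgigot.
Rule 3 (post-nasal voicing): no segment meets the environment; /ugdaubgigot/ is unchanged.
Rule 4 (stop-cluster e-epenthesis): /g/ and /d/ form a stop–stop cluster, so [e] is inserted between them. /b/ and /g/ form a stop–stop cluster, so [e] is inserted between them. /ugdaubgigot/ → ugedaubegigot.
Rule 5 (final i-epenthesis): the form ends in the consonant /t/, so [i] is inserted word-finally. /ugedaubegigot/ → ugedaubegigoti.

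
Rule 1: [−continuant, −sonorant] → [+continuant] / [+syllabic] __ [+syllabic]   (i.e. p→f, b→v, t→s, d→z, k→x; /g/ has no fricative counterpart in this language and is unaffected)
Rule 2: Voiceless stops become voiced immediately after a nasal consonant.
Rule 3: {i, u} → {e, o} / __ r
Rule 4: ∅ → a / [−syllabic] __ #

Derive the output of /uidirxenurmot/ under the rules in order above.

Rule 1 (intervocalic spirantization): /d/ is a stop between vowels /i/ and /i/, so it spirantizes to the fricative [z]. /uidirxenurmot/ → uizirxenurmot.
Rule 2 (post-nasal voicing): no segment meets the environment; /uizirxenurmot/ is unchanged.
Rule 3 (pre-rhotic lowering): /i/ is a high vowel immediately before /r/, so it lowers to [e]. /u/ is a high vowel immediately before /r/, so it lowers to [o]. /uizirxenurmot/ → uizerxenormot.
Rule 4 (final a-epenthesis): the form ends in the consonant /t/, so [a] is inserted word-finally. /uizerxenormot/ → uizerxenormota.

uizerxenormota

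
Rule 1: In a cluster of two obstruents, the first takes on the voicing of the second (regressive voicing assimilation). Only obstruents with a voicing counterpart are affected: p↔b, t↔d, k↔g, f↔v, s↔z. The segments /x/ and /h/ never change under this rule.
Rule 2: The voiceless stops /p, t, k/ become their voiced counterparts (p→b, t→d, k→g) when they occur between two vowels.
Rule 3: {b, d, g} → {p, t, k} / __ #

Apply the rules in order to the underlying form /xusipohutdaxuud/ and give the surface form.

xusibohuddaxuut

Rule 1 (regressive voicing assimilation): /t/ precedes the voiced obstruent /d/, so it voices to [d] by assimilation. /xusipohutdaxuud/ → xusipohuddaxuud.
Rule 2 (intervocalic voicing): /p/ is a voiceless stop between vowels /i/ and /o/, so it voices to [b]. /xusipohuddaxuud/ → xusibohuddaxuud.
Rule 3 (final devoicing): /d/ is a voiced stop in word-final position, so it devoices to [t]. /xusibohuddaxuud/ → xusibohuddaxuut.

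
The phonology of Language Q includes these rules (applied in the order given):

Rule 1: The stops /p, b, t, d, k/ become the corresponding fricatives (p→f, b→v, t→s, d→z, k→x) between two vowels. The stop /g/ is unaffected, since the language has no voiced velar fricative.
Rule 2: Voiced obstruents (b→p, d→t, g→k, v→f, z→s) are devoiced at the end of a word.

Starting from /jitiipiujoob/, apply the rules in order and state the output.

jisiifiujoop

Rule 1 (intervocalic spirantization): /t/ is a stop between vowels /i/ and /i/, so it spirantizes to the fricative [s]. /p/ is a stop between vowels /i/ and /i/, so it spirantizes to the fricative [f]. /jitiipiujoob/ → jisiifiujoob.
Rule 2 (final devoicing): /b/ is a voiced obstruent in word-final position, so it devoices to [p]. /jisiifiujoob/ → jisiifiujoop.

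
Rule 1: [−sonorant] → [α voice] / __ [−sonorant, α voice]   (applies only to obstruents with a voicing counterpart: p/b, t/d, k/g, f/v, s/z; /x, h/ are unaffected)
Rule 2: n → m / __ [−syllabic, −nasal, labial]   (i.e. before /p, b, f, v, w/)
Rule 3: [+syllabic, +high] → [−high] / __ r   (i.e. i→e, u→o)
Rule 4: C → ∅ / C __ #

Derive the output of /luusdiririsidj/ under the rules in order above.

luuzdererisid

Rule 1 (regressive voicing assimilation): /s/ precedes the voiced obstruent /d/, so it voices to [z] by assimilation. /luusdiririsidj/ → luuzdiririsidj.
Rule 2 (nasal place assimilation): no segment meets the environment; /luuzdiririsidj/ is unchanged.
Rule 3 (pre-rhotic lowering): /i/ is a high vowel immediately before /r/, so it lowers to [e]. /i/ is a high vowel immediately before /r/, so it lowers to [e]. /luuzdiririsidj/ → luuzdererisidj.
Rule 4 (final cluster simplification): /j/ is the second consonant of a word-final cluster /dj/, so it deletes. /luuzdererisidj/ → luuzdererisid.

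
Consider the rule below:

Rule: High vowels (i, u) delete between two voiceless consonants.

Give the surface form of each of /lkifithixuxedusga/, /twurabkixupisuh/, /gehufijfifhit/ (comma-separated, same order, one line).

lkfthxxedusga, twurabkxpsh, gehfijffht

/lkifithixuxedusga/: /i/ is a high vowel flanked by voiceless consonants /k/ and /f/, so it deletes. /i/ is a high vowel flanked by voiceless consonants /f/ and /t/, so it deletes. /i/ is a high vowel flanked by voiceless consonants /h/ and /x/, so it deletes. /u/ is a high vowel flanked by voiceless consonants /x/ and /x/, so it deletes. → [lkfthxxedusga].
/twurabkixupisuh/: /i/ is a high vowel flanked by voiceless consonants /k/ and /x/, so it deletes. /u/ is a high vowel flanked by voiceless consonants /x/ and /p/, so it deletes. /i/ is a high vowel flanked by voiceless consonants /p/ and /s/, so it deletes. /u/ is a high vowel flanked by voiceless consonants /s/ and /h/, so it deletes. → [twurabkxpsh].
/gehufijfifhit/: /u/ is a high vowel flanked by voiceless consonants /h/ and /f/, so it deletes. /i/ is a high vowel flanked by voiceless consonants /f/ and /f/, so it deletes. /i/ is a high vowel flanked by voiceless consonants /h/ and /t/, so it deletes. → [gehfijffht].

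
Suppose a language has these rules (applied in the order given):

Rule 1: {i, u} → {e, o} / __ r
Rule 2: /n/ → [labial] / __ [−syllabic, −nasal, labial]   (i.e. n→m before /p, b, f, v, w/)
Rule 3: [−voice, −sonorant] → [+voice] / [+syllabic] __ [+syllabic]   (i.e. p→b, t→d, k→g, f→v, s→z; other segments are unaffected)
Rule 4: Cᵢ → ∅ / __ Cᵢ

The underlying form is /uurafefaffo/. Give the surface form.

Rule 1 (pre-rhotic lowering): /u/ is a high vowel immediately before /r/, so it lowers to [o]. /uurafefaffo/ → uorafefaffo.
Rule 2 (nasal place assimilation): no segment meets the environment; /uorafefaffo/ is unchanged.
Rule 3 (intervocalic voicing): /f/ is a voiceless obstruent between vowels /a/ and /e/, so it voices to [v]. /f/ is a voiceless obstruent between vowels /e/ and /a/, so it voices to [v]. /uorafefaffo/ → uoravevaffo.
Rule 4 (degemination): /ff/ is a geminate; the first /f/ deletes. /uoravevaffo/ → uoravevafo.

uoravevafo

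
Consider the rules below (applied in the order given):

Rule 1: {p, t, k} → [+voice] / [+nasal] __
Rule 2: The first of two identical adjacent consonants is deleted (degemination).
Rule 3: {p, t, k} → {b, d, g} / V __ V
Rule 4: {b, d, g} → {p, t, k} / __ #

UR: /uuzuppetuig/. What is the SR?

Rule 1 (post-nasal voicing): no segment meets the environment; /uuzuppetuig/ is unchanged.
Rule 2 (degemination): /pp/ is a geminate; the first /p/ deletes. /uuzuppetuig/ → uuzupetuig.
Rule 3 (intervocalic voicing): /p/ is a voiceless stop between vowels /u/ and /e/, so it voices to [b]. /t/ is a voiceless stop between vowels /e/ and /u/, so it voices to [d]. /uuzupetuig/ → uuzubeduig.
Rule 4 (final devoicing): /g/ is a voiced stop in word-final position, so it devoices to [k]. /uuzubeduig/ → uuzubeduik.

uuzubeduik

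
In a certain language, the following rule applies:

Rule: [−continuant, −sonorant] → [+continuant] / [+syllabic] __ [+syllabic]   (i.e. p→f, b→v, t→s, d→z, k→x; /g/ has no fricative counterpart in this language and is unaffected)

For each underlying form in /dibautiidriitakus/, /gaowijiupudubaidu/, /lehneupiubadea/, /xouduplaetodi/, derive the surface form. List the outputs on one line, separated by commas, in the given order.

divausiidriisaxus, gaowijiufuzuvaizu, lehneufiuvazea, xouzuplaesozi

/dibautiidriitakus/: /b/ is a stop between vowels /i/ and /a/, so it spirantizes to the fricative [v]. /t/ is a stop between vowels /u/ and /i/, so it spirantizes to the fricative [s]. /t/ is a stop between vowels /i/ and /a/, so it spirantizes to the fricative [s]. /k/ is a stop between vowels /a/ and /u/, so it spirantizes to the fricative [x]. → [divausiidriisaxus].
/gaowijiupudubaidu/: /p/ is a stop between vowels /u/ and /u/, so it spirantizes to the fricative [f]. /d/ is a stop between vowels /u/ and /u/, so it spirantizes to the fricative [z]. /b/ is a stop between vowels /u/ and /a/, so it spirantizes to the fricative [v]. /d/ is a stop between vowels /i/ and /u/, so it spirantizes to the fricative [z]. → [gaowijiufuzuvaizu].
/lehneupiubadea/: /p/ is a stop between vowels /u/ and /i/, so it spirantizes to the fricative [f]. /b/ is a stop between vowels /u/ and /a/, so it spirantizes to the fricative [v]. /d/ is a stop between vowels /a/ and /e/, so it spirantizes to the fricative [z]. → [lehneufiuvazea].
/xouduplaetodi/: /d/ is a stop between vowels /u/ and /u/, so it spirantizes to the fricative [z]. /t/ is a stop between vowels /e/ and /o/, so it spirantizes to the fricative [s]. /d/ is a stop between vowels /o/ and /i/, so it spirantizes to the fricative [z]. → [xouzuplaesozi].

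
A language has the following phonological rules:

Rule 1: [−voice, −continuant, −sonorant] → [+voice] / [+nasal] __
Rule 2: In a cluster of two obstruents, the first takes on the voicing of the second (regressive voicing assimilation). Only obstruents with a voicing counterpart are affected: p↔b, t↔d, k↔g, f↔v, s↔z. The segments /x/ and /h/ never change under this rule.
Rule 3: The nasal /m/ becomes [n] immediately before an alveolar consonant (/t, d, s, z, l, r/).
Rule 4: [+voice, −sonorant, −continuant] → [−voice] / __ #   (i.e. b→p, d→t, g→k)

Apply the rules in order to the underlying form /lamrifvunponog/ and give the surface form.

lanrivvunbonok

Rule 1 (post-nasal voicing): /p/ is a voiceless stop immediately after the nasal /n/, so it voices to [b]. /lamrifvunponog/ → lamrifvunbonog.
Rule 2 (regressive voicing assimilation): /f/ precedes the voiced obstruent /v/, so it voices to [v] by assimilation. /lamrifvunbonog/ → lamrivvunbonog.
Rule 3 (nasal place assimilation): /m/ precedes the alveolar consonant /r/, so it assimilates in place to [n]. /lamrivvunbonog/ → lanrivvunbonog.
Rule 4 (final devoicing): /g/ is a voiced stop in word-final position, so it devoices to [k]. /lanrivvunbonog/ → lanrivvunbonok.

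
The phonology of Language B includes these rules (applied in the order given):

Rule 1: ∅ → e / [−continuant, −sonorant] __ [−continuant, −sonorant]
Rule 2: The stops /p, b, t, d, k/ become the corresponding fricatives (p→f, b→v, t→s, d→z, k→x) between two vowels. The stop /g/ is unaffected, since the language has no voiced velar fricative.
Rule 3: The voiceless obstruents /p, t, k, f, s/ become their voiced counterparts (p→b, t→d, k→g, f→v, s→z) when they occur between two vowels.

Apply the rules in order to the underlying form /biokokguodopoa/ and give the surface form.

bioxoxeguozovoa

Rule 1 (stop-cluster e-epenthesis): /k/ and /g/ form a stop–stop cluster, so [e] is inserted between them. /biokokguodopoa/ → biokokeguodopoa.
Rule 2 (intervocalic spirantization): /k/ is a stop between vowels /o/ and /o/, so it spirantizes to the fricative [x]. /k/ is a stop between vowels /o/ and /e/, so it spirantizes to the fricative [x]. /d/ is a stop between vowels /o/ and /o/, so it spirantizes to the fricative [z]. /p/ is a stop between vowels /o/ and /o/, so it spirantizes to the fricative [f]. /biokokeguodopoa/ → bioxoxeguozofoa.
Rule 3 (intervocalic voicing): /f/ is a voiceless obstruent between vowels /o/ and /o/, so it voices to [v]. /bioxoxeguozofoa/ → bioxoxeguozovoa.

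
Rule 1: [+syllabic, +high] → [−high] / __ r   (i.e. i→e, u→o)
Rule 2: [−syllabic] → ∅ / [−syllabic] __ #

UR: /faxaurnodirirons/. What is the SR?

Rule 1 (pre-rhotic lowering): /u/ is a high vowel immediately before /r/, so it lowers to [o]. /i/ is a high vowel immediately before /r/, so it lowers to [e]. /i/ is a high vowel immediately before /r/, so it lowers to [e]. /faxaurnodirirons/ → faxaornodererons.
Rule 2 (final cluster simplification): /s/ is the second consonant of a word-final cluster /ns/, so it deletes. /faxaornodererons/ → faxaornodereron.

faxaornodereron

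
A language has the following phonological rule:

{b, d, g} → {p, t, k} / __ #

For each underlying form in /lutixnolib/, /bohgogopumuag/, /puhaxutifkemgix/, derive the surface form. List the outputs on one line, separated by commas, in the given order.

lutixnolip, bohgogopumuak, puhaxutifkemgix

/lutixnolib/: /b/ is a voiced stop in word-final position, so it devoices to [p]. → [lutixnolip].
/bohgogopumuag/: /g/ is a voiced stop in word-final position, so it devoices to [k]. → [bohgogopumuak].
/puhaxutifkemgix/: the rule's environment is not met; surfaces unchanged as [puhaxutifkemgix].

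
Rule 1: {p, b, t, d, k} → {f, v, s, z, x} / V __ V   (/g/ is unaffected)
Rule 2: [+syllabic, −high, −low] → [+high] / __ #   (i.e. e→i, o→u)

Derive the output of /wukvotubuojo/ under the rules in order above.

wukvosuvuoju

Rule 1 (intervocalic spirantization): /t/ is a stop between vowels /o/ and /u/, so it spirantizes to the fricative [s]. /b/ is a stop between vowels /u/ and /u/, so it spirantizes to the fricative [v]. /wukvotubuojo/ → wukvosuvuojo.
Rule 2 (final vowel raising): /o/ is a mid vowel in word-final position, so it raises to [u]. /wukvosuvuojo/ → wukvosuvuoju.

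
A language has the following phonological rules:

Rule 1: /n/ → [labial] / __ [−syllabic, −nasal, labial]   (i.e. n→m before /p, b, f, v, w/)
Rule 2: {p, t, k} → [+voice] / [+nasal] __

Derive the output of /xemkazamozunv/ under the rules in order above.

Rule 1 (nasal place assimilation): /n/ precedes the labial consonant /v/, so it assimilates in place to [m]. /xemkazamozunv/ → xemkazamozumv.
Rule 2 (post-nasal voicing): /k/ is a voiceless stop immediately after the nasal /m/, so it voices to [g]. /xemkazamozumv/ → xemgazamozumv.

xemgazamozumv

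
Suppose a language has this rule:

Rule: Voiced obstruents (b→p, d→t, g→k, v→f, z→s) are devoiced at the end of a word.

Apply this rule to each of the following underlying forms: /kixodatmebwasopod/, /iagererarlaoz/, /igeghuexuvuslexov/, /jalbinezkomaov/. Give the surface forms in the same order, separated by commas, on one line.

/kixodatmebwasopod/: /d/ is a voiced obstruent in word-final position, so it devoices to [t]. → [kixodatmebwasopot].
/iagererarlaoz/: /z/ is a voiced obstruent in word-final position, so it devoices to [s]. → [iagererarlaos].
/igeghuexuvuslexov/: /v/ is a voiced obstruent in word-final position, so it devoices to [f]. → [igeghuexuvuslexof].
/jalbinezkomaov/: /v/ is a voiced obstruent in word-final position, so it devoices to [f]. → [jalbinezkomaof].

kixodatmebwasopot, iagererarlaos, igeghuexuvuslexof, jalbinezkomaof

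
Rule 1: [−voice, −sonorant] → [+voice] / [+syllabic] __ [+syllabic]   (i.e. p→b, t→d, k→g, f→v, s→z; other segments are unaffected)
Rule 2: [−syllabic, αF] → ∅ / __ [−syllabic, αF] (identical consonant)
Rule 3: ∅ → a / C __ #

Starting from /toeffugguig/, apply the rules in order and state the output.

toefuguiga

Rule 1 (intervocalic voicing): no segment meets the environment; /toeffugguig/ is unchanged.
Rule 2 (degemination): /ff/ is a geminate; the first /f/ deletes. /gg/ is a geminate; the first /g/ deletes. /toeffugguig/ → toefuguig.
Rule 3 (final a-epenthesis): the form ends in the consonant /g/, so [a] is inserted word-finally. /toefuguig/ → toefuguiga.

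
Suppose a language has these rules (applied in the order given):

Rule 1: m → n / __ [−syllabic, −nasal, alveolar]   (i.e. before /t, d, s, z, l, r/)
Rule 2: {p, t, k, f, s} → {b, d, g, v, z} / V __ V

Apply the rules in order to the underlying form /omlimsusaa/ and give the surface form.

Rule 1 (nasal place assimilation): /m/ precedes the alveolar consonant /l/, so it assimilates in place to [n]. /m/ precedes the alveolar consonant /s/, so it assimilates in place to [n]. /omlimsusaa/ → onlinsusaa.
Rule 2 (intervocalic voicing): /s/ is a voiceless obstruent between vowels /u/ and /a/, so it voices to [z]. /onlinsusaa/ → onlinsuzaa.

onlinsuzaa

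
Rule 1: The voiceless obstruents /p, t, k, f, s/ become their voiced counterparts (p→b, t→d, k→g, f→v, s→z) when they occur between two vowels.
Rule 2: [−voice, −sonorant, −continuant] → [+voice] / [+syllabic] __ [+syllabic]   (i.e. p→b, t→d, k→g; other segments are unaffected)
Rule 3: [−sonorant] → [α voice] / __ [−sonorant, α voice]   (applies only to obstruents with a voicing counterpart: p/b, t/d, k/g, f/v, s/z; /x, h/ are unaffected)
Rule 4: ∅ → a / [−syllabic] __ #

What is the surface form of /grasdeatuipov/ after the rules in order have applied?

grazdeaduibova

Rule 1 (intervocalic voicing): /t/ is a voiceless obstruent between vowels /a/ and /u/, so it voices to [d]. /p/ is a voiceless obstruent between vowels /i/ and /o/, so it voices to [b]. /grasdeatuipov/ → grasdeaduibov.
Rule 2 (intervocalic voicing): no segment meets the environment; /grasdeaduibov/ is unchanged.
Rule 3 (regressive voicing assimilation): /s/ precedes the voiced obstruent /d/, so it voices to [z] by assimilation. /grasdeaduibov/ → grazdeaduibov.
Rule 4 (final a-epenthesis): the form ends in the consonant /v/, so [a] is inserted word-finally. /grazdeaduibov/ → grazdeaduibova.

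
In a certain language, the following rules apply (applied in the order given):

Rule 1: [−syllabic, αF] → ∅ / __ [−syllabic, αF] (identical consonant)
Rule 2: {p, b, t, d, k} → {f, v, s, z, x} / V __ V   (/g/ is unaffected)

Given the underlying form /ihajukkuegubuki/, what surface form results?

ihajuxueguvuxi

Rule 1 (degemination): /kk/ is a geminate; the first /k/ deletes. /ihajukkuegubuki/ → ihajukuegubuki.
Rule 2 (intervocalic spirantization): /k/ is a stop between vowels /u/ and /u/, so it spirantizes to the fricative [x]. /b/ is a stop between vowels /u/ and /u/, so it spirantizes to the fricative [v]. /k/ is a stop between vowels /u/ and /i/, so it spirantizes to the fricative [x]. /ihajukuegubuki/ → ihajuxueguvuxi.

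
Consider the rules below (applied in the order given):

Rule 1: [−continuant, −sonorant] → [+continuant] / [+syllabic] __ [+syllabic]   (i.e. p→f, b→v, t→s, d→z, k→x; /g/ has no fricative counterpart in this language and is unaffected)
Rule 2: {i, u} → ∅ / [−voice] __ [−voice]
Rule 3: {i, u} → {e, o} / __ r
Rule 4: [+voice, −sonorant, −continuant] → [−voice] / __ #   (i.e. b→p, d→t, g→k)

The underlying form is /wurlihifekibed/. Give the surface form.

worlihfexivet

Rule 1 (intervocalic spirantization): /k/ is a stop between vowels /e/ and /i/, so it spirantizes to the fricative [x]. /b/ is a stop between vowels /i/ and /e/, so it spirantizes to the fricative [v]. /wurlihifekibed/ → wurlihifexived.
Rule 2 (high vowel syncope): /i/ is a high vowel flanked by voiceless consonants /h/ and /f/, so it deletes. /wurlihifexived/ → wurlihfexived.
Rule 3 (pre-rhotic lowering): /u/ is a high vowel immediately before /r/, so it lowers to [o]. /wurlihfexived/ → worlihfexived.
Rule 4 (final devoicing): /d/ is a voiced stop in word-final position, so it devoices to [t]. /worlihfexived/ → worlihfexivet.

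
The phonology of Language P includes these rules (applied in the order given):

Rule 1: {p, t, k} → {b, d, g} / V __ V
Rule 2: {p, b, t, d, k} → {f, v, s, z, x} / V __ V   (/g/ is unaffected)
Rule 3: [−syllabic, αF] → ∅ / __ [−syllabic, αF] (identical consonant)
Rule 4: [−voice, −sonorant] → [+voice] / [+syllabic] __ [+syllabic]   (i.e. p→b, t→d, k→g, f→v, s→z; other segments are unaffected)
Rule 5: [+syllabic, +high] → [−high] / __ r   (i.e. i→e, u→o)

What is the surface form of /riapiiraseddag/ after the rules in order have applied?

riavierazedag

Rule 1 (intervocalic voicing): /p/ is a voiceless stop between vowels /a/ and /i/, so it voices to [b]. /riapiiraseddag/ → riabiiraseddag.
Rule 2 (intervocalic spirantization): /b/ is a stop between vowels /a/ and /i/, so it spirantizes to the fricative [v]. /riabiiraseddag/ → riaviiraseddag.
Rule 3 (degemination): /dd/ is a geminate; the first /d/ deletes. /riaviiraseddag/ → riaviirasedag.
Rule 4 (intervocalic voicing): /s/ is a voiceless obstruent between vowels /a/ and /e/, so it voices to [z]. /riaviirasedag/ → riaviirazedag.
Rule 5 (pre-rhotic lowering): /i/ is a high vowel immediately before /r/, so it lowers to [e]. /riaviirazedag/ → riavierazedag.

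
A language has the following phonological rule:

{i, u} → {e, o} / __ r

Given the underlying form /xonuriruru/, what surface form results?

Scanning /xonuriruru/: /u/ is a high vowel immediately before /r/, so it lowers to [o]; /i/ is a high vowel immediately before /r/, so it lowers to [e]; /u/ is a high vowel immediately before /r/, so it lowers to [o]; /u/ at position 10 is not in the conditioning environment.
Result: [xonoreroru].

xonoreroru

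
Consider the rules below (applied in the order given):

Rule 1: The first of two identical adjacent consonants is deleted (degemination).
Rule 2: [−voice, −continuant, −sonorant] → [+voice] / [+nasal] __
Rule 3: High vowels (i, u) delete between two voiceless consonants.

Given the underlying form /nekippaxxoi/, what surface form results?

nekpaxoi

Rule 1 (degemination): /pp/ is a geminate; the first /p/ deletes. /xx/ is a geminate; the first /x/ deletes. /nekippaxxoi/ → nekipaxoi.
Rule 2 (post-nasal voicing): no segment meets the environment; /nekipaxoi/ is unchanged.
Rule 3 (high vowel syncope): /i/ is a high vowel flanked by voiceless consonants /k/ and /p/, so it deletes. /nekipaxoi/ → nekpaxoi.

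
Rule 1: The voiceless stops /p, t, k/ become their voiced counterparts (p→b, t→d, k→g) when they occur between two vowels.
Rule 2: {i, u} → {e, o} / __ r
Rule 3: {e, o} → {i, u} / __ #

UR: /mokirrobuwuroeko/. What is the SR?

Rule 1 (intervocalic voicing): /k/ is a voiceless stop between vowels /o/ and /i/, so it voices to [g]. /k/ is a voiceless stop between vowels /e/ and /o/, so it voices to [g]. /mokirrobuwuroeko/ → mogirrobuwuroego.
Rule 2 (pre-rhotic lowering): /i/ is a high vowel immediately before /r/, so it lowers to [e]. /u/ is a high vowel immediately before /r/, so it lowers to [o]. /mogirrobuwuroego/ → mogerrobuworoego.
Rule 3 (final vowel raising): /o/ is a mid vowel in word-final position, so it raises to [u]. /mogerrobuworoego/ → mogerrobuworoegu.

mogerrobuworoegu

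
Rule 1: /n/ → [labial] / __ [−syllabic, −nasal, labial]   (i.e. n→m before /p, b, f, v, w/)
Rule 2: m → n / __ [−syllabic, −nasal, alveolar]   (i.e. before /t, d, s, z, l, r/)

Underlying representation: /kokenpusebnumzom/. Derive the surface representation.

Rule 1 (nasal place assimilation): /n/ precedes the labial consonant /p/, so it assimilates in place to [m]. /kokenpusebnumzom/ → kokempusebnumzom.
Rule 2 (nasal place assimilation): /m/ precedes the alveolar consonant /z/, so it assimilates in place to [n]. /kokempusebnumzom/ → kokempusebnunzom.

kokempusebnunzom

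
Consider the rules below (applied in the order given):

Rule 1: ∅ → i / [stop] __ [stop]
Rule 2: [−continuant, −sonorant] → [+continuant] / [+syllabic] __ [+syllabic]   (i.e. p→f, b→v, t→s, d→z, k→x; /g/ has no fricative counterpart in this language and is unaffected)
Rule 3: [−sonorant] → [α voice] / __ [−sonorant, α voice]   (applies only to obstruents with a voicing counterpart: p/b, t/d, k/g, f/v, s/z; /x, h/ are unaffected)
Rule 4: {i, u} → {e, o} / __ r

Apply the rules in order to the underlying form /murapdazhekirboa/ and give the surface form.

morafizashexerboa

Rule 1 (stop-cluster i-epenthesis): /p/ and /d/ form a stop–stop cluster, so [i] is inserted between them. /murapdazhekirboa/ → murapidazhekirboa.
Rule 2 (intervocalic spirantization): /p/ is a stop between vowels /a/ and /i/, so it spirantizes to the fricative [f]. /d/ is a stop between vowels /i/ and /a/, so it spirantizes to the fricative [z]. /k/ is a stop between vowels /e/ and /i/, so it spirantizes to the fricative [x]. /murapidazhekirboa/ → murafizazhexirboa.
Rule 3 (regressive voicing assimilation): /z/ precedes the voiceless obstruent /h/, so it devoices to [s] by assimilation. /murafizazhexirboa/ → murafizashexirboa.
Rule 4 (pre-rhotic lowering): /u/ is a high vowel immediately before /r/, so it lowers to [o]. /i/ is a high vowel immediately before /r/, so it lowers to [e]. /murafizashexirboa/ → morafizashexerboa.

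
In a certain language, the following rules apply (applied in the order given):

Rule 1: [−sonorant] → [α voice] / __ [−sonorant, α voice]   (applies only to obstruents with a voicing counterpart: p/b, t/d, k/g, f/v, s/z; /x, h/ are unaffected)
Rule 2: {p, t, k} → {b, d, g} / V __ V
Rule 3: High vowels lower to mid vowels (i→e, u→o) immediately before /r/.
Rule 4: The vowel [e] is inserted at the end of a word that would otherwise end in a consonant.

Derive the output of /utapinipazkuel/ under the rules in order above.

Rule 1 (regressive voicing assimilation): /z/ precedes the voiceless obstruent /k/, so it devoices to [s] by assimilation. /utapinipazkuel/ → utapinipaskuel.
Rule 2 (intervocalic voicing): /t/ is a voiceless stop between vowels /u/ and /a/, so it voices to [d]. /p/ is a voiceless stop between vowels /a/ and /i/, so it voices to [b]. /p/ is a voiceless stop between vowels /i/ and /a/, so it voices to [b]. /utapinipaskuel/ → udabinibaskuel.
Rule 3 (pre-rhotic lowering): no segment meets the environment; /udabinibaskuel/ is unchanged.
Rule 4 (final e-epenthesis): the form ends in the consonant /l/, so [e] is inserted word-finally. /udabinibaskuel/ → udabinibaskuele.

udabinibaskuele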